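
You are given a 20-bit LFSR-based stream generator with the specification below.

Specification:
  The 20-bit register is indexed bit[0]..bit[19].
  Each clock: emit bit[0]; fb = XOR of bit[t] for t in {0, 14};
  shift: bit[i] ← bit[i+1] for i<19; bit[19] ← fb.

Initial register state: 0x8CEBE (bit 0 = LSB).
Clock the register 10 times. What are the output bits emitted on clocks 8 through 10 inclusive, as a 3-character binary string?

101

reg_0 = 0x8CEBE
clock 1: out=0, reg = 0xC675F
clock 2: out=1, reg = 0x633AF
clock 3: out=1, reg = 0xB19D7
clock 4: out=1, reg = 0xD8CEB
clock 5: out=1, reg = 0xEC675
clock 6: out=1, reg = 0x7633A
clock 7: out=0, reg = 0xBB19D
clock 8: out=1, reg = 0xDD8CE
clock 9: out=0, reg = 0xEEC67
clock 10: out=1, reg = 0x77633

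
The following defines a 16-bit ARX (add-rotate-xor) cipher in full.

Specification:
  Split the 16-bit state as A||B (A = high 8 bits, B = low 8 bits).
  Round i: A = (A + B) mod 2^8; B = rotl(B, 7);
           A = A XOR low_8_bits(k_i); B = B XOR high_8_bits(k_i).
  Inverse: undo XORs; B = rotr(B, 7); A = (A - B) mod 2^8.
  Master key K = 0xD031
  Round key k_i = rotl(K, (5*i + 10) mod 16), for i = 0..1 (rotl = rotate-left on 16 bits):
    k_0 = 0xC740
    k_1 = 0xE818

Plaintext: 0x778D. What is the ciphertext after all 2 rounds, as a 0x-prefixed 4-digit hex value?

0x5D68

s_0 = plaintext = 0x778D
s_1 = Round(s_0, k_0) = 0x4401
s_2 = Round(s_1, k_1) = 0x5D68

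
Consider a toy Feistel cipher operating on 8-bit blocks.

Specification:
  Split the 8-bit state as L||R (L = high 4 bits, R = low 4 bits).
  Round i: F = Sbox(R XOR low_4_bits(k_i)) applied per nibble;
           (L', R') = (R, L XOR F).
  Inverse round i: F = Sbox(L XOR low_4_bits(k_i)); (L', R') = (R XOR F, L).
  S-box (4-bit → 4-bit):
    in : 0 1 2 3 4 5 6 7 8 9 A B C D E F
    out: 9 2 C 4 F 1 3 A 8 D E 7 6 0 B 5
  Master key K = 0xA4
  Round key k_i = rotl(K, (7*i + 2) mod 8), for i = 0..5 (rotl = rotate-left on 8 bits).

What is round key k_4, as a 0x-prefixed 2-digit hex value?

0x29

K = 0xA4
k_0 = rotl(K, (7*0+2) mod 8) = rotl(K, 2) = 0x92
k_1 = rotl(K, (7*1+2) mod 8) = rotl(K, 1) = 0x49
k_2 = rotl(K, (7*2+2) mod 8) = rotl(K, 0) = 0xA4
k_3 = rotl(K, (7*3+2) mod 8) = rotl(K, 7) = 0x52
k_4 = rotl(K, (7*4+2) mod 8) = rotl(K, 6) = 0x29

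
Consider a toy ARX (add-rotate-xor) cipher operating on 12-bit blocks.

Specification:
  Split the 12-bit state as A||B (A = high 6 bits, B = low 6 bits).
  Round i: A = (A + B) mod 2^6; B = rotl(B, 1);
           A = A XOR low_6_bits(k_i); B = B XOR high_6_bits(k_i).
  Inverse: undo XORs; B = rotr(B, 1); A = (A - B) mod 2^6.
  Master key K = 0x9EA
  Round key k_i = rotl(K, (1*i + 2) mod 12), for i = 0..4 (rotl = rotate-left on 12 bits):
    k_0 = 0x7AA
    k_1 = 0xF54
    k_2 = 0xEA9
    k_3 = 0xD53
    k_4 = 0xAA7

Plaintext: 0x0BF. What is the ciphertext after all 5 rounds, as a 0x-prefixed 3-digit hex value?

s_0 = plaintext = 0x0BF
s_1 = Round(s_0, k_0) = 0xAE1
s_2 = Round(s_1, k_1) = 0x63E
s_3 = Round(s_2, k_2) = 0xFC7
s_4 = Round(s_3, k_3) = 0x57B
s_5 = Round(s_4, k_4) = 0xDDD

0xDDD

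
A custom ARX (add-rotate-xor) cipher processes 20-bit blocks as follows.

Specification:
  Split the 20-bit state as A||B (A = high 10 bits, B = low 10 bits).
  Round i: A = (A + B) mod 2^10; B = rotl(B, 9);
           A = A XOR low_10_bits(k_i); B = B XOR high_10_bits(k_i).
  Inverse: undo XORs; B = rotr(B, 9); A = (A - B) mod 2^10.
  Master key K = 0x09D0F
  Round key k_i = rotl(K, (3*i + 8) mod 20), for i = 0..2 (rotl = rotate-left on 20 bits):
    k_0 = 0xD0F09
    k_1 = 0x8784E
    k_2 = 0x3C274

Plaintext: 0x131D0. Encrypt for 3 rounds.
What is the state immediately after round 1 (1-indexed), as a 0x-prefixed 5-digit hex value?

0x457AB

s_0 = plaintext = 0x131D0
s_1 = Round(s_0, k_0) = 0x457AB
s_2 = Round(s_1, k_1) = 0x239CB
s_3 = Round(s_2, k_2) = 0x0B615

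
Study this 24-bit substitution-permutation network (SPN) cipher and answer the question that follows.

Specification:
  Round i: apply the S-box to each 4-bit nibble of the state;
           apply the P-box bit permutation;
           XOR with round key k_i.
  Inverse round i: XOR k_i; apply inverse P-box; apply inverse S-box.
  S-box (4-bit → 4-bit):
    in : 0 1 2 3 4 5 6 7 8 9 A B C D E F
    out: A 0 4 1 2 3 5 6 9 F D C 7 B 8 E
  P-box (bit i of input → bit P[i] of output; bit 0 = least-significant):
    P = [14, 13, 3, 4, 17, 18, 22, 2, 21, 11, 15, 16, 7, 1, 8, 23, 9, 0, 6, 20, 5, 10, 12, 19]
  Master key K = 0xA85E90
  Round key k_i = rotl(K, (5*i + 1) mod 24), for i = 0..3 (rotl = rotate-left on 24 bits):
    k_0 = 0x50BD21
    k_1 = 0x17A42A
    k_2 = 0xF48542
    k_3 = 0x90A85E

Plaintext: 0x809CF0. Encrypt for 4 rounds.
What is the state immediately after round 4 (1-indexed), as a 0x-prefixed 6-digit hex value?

s_0 = plaintext = 0x809CF0
s_1 = Round(s_0, k_0) = 0xAC1496
s_2 = Round(s_1, k_1) = 0x59FE47
s_3 = Round(s_2, k_2) = 0x61A229
s_4 = Round(s_3, k_3) = 0x5059E6

0x5059E6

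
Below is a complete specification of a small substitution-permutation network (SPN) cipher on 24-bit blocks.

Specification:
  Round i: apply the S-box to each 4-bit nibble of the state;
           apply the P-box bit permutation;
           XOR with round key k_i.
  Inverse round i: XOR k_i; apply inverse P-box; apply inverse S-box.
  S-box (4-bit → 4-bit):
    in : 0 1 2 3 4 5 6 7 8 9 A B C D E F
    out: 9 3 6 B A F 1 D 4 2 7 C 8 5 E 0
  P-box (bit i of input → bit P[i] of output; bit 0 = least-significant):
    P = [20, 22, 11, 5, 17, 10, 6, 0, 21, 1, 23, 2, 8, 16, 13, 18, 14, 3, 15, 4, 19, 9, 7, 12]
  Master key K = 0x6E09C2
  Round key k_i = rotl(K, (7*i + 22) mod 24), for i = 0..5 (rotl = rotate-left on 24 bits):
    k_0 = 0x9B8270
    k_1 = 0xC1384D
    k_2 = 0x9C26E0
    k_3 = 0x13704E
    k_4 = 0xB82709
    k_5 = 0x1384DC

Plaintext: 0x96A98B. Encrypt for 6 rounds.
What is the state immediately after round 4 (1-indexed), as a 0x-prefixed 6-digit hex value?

s_0 = plaintext = 0x96A98B
s_1 = Round(s_0, k_0) = 0x9AE912
s_2 = Round(s_1, k_1) = 0x86D647
s_3 = Round(s_2, k_2) = 0xAC4B41
s_4 = Round(s_3, k_3) = 0xCE76DB
s_5 = Round(s_4, k_4) = 0x9E9E71
s_6 = Round(s_5, k_5) = 0xC00683

0xCE76DB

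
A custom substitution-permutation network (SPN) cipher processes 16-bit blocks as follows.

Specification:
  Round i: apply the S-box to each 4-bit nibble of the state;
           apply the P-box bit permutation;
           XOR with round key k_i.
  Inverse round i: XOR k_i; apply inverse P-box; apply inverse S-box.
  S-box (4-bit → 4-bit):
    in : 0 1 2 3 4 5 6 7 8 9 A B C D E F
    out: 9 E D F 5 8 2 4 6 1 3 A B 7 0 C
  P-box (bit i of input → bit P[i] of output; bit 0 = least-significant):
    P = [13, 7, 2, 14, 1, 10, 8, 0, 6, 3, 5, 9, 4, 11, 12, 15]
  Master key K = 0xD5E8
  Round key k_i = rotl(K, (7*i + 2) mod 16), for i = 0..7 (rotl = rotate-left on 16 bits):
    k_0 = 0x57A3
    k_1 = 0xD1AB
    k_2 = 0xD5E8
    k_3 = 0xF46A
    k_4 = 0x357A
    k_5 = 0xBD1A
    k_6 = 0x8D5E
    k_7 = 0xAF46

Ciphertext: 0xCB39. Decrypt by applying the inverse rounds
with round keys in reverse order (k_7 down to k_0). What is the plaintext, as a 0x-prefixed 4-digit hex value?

s_0 = ciphertext = 0xCB39
s_1 = InvRound(s_0, k_7) = 0x9DC2
s_2 = InvRound(s_1, k_6) = 0x46E8
s_3 = InvRound(s_2, k_5) = 0x324C
s_4 = InvRound(s_3, k_4) = 0x9FD7
s_5 = InvRound(s_4, k_3) = 0xA1F3
s_6 = InvRound(s_5, k_2) = 0x46C0
s_7 = InvRound(s_6, k_1) = 0xF33E
s_8 = InvRound(s_7, k_0) = 0x06BD

0x06BD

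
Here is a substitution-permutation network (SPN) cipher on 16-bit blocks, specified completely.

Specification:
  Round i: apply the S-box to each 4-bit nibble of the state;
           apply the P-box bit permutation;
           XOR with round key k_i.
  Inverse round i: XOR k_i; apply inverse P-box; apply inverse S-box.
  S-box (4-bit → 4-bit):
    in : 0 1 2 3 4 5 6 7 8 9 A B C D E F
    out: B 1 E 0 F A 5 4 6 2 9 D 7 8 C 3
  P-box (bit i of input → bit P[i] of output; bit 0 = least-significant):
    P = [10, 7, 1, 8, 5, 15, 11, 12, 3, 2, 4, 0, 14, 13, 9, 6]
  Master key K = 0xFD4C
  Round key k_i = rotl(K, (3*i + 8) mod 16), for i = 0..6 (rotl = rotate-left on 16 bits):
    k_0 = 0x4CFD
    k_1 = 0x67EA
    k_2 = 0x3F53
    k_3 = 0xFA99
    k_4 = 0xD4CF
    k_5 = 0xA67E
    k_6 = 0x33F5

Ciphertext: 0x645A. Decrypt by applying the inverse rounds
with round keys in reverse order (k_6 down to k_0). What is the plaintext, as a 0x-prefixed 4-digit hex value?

0x0773

s_0 = ciphertext = 0x645A
s_1 = InvRound(s_0, k_6) = 0x60A4
s_2 = InvRound(s_1, k_5) = 0xB69C
s_3 = InvRound(s_2, k_4) = 0x4E37
s_4 = InvRound(s_3, k_3) = 0x9F0C
s_5 = InvRound(s_4, k_2) = 0x5497
s_6 = InvRound(s_5, k_1) = 0x24AD
s_7 = InvRound(s_6, k_0) = 0x0773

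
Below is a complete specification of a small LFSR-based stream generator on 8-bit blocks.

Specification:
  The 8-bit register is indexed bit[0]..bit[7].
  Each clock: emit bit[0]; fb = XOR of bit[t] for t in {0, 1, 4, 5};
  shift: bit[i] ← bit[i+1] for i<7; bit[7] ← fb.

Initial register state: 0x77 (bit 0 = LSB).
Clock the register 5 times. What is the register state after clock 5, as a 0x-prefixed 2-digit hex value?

0x43

reg_0 = 0x77
clock 1: out=1, reg = 0x3B
clock 2: out=1, reg = 0x1D
clock 3: out=1, reg = 0x0E
clock 4: out=0, reg = 0x87
clock 5: out=1, reg = 0x43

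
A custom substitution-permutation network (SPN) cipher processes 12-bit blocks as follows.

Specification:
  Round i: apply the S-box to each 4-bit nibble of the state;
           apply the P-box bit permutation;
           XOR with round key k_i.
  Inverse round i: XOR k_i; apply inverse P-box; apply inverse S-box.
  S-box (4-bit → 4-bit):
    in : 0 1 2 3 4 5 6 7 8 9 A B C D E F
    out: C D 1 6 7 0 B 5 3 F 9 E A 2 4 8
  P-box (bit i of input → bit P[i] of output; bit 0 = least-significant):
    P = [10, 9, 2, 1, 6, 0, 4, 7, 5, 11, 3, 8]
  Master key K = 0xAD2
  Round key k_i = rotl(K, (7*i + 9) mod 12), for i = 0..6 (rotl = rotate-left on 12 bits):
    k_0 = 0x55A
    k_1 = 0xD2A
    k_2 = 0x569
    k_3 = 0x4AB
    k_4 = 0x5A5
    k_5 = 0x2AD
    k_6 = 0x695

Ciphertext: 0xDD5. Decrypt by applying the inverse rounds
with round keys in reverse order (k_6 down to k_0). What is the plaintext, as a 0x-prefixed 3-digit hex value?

0x58C

s_0 = ciphertext = 0xDD5
s_1 = InvRound(s_0, k_6) = 0xC2D
s_2 = InvRound(s_1, k_5) = 0xDF8
s_3 = InvRound(s_2, k_4) = 0x34E
s_4 = InvRound(s_3, k_3) = 0xA64
s_5 = InvRound(s_4, k_2) = 0xBD4
s_6 = InvRound(s_5, k_1) = 0x719
s_7 = InvRound(s_6, k_0) = 0x58C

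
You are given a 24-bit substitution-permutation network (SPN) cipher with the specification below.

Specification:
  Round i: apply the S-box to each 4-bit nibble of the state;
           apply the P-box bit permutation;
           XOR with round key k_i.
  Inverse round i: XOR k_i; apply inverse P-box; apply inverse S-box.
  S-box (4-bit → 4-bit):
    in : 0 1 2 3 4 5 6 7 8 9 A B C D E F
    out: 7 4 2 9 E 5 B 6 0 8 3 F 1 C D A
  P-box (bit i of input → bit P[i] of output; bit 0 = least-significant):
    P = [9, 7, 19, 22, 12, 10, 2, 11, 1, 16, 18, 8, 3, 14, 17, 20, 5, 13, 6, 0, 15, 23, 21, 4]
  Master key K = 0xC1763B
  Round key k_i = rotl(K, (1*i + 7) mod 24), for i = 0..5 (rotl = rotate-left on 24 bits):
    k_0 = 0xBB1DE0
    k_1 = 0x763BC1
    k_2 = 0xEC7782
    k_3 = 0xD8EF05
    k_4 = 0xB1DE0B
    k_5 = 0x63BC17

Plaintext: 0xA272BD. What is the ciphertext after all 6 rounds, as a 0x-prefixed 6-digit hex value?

0xD31F93

s_0 = plaintext = 0xA272BD
s_1 = Round(s_0, k_0) = 0x70E1E4
s_2 = Round(s_1, k_1) = 0x88032D
s_3 = Round(s_2, k_2) = 0xA63288
s_4 = Round(s_3, k_3) = 0x494F2C
s_5 = Round(s_4, k_4) = 0x02991A
s_6 = Round(s_5, k_5) = 0xD31F93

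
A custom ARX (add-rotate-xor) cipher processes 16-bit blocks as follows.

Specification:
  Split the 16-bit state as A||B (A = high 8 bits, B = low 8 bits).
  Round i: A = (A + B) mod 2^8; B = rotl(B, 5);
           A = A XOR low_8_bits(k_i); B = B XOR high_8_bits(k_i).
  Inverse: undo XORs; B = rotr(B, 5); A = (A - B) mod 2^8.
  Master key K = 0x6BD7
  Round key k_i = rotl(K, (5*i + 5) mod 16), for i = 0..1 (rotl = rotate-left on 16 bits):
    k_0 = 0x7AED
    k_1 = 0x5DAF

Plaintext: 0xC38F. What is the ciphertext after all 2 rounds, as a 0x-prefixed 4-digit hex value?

0xE52C

s_0 = plaintext = 0xC38F
s_1 = Round(s_0, k_0) = 0xBF8B
s_2 = Round(s_1, k_1) = 0xE52C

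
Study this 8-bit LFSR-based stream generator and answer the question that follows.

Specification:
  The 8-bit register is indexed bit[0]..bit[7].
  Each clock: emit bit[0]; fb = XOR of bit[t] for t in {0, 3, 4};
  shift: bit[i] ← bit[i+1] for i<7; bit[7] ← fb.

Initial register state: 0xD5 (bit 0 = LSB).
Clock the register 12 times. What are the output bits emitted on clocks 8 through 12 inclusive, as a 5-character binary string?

10100

reg_0 = 0xD5
clock 1: out=1, reg = 0x6A
clock 2: out=0, reg = 0xB5
clock 3: out=1, reg = 0x5A
clock 4: out=0, reg = 0x2D
clock 5: out=1, reg = 0x16
clock 6: out=0, reg = 0x8B
clock 7: out=1, reg = 0x45
clock 8: out=1, reg = 0xA2
clock 9: out=0, reg = 0x51
clock 10: out=1, reg = 0x28
clock 11: out=0, reg = 0x94
clock 12: out=0, reg = 0xCA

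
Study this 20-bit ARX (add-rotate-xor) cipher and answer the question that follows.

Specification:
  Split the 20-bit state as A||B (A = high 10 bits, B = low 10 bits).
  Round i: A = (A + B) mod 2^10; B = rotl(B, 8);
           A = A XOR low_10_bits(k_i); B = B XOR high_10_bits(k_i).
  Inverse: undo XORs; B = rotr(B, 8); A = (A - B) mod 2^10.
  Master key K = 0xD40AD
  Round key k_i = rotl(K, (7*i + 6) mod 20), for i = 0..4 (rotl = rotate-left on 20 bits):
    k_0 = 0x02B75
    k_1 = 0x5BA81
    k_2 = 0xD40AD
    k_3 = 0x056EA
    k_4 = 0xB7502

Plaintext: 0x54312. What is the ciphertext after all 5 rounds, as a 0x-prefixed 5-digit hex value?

s_0 = plaintext = 0x54312
s_1 = Round(s_0, k_0) = 0xC5ECE
s_2 = Round(s_1, k_1) = 0xD93DD
s_3 = Round(s_2, k_2) = 0xFB2A7
s_4 = Round(s_3, k_3) = 0x1E7BC
s_5 = Round(s_4, k_4) = 0x4DE32

0x4DE32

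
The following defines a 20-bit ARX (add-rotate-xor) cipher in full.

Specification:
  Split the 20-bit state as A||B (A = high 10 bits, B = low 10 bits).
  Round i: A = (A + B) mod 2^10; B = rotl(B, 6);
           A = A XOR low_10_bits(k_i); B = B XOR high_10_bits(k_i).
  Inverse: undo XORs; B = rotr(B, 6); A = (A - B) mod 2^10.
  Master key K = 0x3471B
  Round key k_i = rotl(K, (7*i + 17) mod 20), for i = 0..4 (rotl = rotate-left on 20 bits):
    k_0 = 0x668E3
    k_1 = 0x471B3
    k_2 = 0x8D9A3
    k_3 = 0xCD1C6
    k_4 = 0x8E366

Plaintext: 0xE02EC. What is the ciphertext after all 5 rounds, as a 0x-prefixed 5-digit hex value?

s_0 = plaintext = 0xE02EC
s_1 = Round(s_0, k_0) = 0xA3EB4
s_2 = Round(s_1, k_1) = 0x3C037
s_3 = Round(s_2, k_2) = 0x213F5
s_4 = Round(s_3, k_3) = 0x6FE4B
s_5 = Round(s_4, k_4) = 0xDB0DC

0xDB0DC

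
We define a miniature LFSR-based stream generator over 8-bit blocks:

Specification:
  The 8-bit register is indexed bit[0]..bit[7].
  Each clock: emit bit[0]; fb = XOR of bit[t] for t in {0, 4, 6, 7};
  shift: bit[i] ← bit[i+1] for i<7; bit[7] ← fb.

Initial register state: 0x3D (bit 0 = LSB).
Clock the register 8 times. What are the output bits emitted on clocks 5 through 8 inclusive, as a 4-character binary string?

reg_0 = 0x3D
clock 1: out=1, reg = 0x1E
clock 2: out=0, reg = 0x8F
clock 3: out=1, reg = 0x47
clock 4: out=1, reg = 0x23
clock 5: out=1, reg = 0x91
clock 6: out=1, reg = 0xC8
clock 7: out=0, reg = 0x64
clock 8: out=0, reg = 0xB2

1100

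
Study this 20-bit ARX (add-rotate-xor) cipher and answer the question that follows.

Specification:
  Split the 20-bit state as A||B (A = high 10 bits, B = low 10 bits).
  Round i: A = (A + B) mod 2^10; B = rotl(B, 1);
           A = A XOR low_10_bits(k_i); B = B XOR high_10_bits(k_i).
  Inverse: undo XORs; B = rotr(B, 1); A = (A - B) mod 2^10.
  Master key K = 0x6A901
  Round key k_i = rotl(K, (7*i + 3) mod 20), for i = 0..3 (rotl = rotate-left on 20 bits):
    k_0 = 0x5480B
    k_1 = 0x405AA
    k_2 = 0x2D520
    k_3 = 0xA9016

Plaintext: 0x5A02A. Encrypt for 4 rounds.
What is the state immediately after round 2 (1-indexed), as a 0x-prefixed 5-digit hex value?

0xCD70D

s_0 = plaintext = 0x5A02A
s_1 = Round(s_0, k_0) = 0x66506
s_2 = Round(s_1, k_1) = 0xCD70D
s_3 = Round(s_2, k_2) = 0xD8AAE
s_4 = Round(s_3, k_3) = 0x81BF9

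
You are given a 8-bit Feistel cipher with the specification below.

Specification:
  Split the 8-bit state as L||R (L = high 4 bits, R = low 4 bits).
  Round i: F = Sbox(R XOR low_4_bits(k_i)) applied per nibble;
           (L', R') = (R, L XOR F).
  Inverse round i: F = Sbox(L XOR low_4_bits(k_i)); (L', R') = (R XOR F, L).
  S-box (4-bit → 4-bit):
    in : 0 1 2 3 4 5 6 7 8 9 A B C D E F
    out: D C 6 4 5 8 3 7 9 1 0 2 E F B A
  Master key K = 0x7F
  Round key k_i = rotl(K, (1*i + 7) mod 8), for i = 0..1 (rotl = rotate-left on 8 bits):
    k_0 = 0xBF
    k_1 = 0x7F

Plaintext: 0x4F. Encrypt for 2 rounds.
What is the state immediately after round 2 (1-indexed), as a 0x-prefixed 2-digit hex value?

s_0 = plaintext = 0x4F
s_1 = Round(s_0, k_0) = 0xF9
s_2 = Round(s_1, k_1) = 0x9C

0x9C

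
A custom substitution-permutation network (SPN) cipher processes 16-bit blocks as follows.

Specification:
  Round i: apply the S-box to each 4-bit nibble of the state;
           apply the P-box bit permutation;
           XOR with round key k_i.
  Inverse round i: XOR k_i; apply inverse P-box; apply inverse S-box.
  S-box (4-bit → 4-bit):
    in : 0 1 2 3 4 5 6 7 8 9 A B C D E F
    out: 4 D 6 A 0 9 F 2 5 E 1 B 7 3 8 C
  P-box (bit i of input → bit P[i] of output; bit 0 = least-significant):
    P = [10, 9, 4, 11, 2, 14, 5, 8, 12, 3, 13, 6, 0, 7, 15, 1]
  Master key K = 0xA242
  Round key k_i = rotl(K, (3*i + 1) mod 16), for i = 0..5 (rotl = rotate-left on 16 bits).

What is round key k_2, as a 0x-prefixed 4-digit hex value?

0x2151

K = 0xA242
k_0 = rotl(K, (3*0+1) mod 16) = rotl(K, 1) = 0x4485
k_1 = rotl(K, (3*1+1) mod 16) = rotl(K, 4) = 0x242A
k_2 = rotl(K, (3*2+1) mod 16) = rotl(K, 7) = 0x2151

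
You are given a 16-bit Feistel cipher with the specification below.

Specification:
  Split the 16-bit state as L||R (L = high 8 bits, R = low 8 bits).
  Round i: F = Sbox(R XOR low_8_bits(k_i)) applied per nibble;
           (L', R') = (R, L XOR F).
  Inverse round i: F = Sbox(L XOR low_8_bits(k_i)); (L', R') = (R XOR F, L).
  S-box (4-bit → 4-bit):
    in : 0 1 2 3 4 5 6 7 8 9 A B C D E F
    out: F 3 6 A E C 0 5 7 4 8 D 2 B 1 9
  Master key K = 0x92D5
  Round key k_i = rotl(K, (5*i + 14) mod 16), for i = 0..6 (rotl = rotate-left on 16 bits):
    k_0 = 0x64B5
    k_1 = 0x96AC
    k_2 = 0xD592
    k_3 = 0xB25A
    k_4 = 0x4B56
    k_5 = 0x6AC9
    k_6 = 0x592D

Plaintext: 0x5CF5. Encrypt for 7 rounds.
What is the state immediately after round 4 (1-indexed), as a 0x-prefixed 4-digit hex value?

0x72AB

s_0 = plaintext = 0x5CF5
s_1 = Round(s_0, k_0) = 0xF5B3
s_2 = Round(s_1, k_1) = 0xB3CC
s_3 = Round(s_2, k_2) = 0xCC72
s_4 = Round(s_3, k_3) = 0x72AB
s_5 = Round(s_4, k_4) = 0xABE9
s_6 = Round(s_5, k_5) = 0xE9C4
s_7 = Round(s_6, k_6) = 0xC4FD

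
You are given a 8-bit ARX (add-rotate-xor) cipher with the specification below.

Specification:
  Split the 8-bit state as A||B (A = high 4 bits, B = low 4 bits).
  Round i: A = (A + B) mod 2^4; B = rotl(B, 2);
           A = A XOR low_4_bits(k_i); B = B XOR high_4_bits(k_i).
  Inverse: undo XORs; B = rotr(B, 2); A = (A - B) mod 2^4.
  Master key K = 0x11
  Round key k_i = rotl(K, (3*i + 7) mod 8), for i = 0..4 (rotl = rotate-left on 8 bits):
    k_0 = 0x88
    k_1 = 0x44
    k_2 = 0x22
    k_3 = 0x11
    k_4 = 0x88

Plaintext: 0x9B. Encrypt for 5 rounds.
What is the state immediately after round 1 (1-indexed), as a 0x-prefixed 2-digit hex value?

s_0 = plaintext = 0x9B
s_1 = Round(s_0, k_0) = 0xC6
s_2 = Round(s_1, k_1) = 0x6D
s_3 = Round(s_2, k_2) = 0x15
s_4 = Round(s_3, k_3) = 0x74
s_5 = Round(s_4, k_4) = 0x39

0xC6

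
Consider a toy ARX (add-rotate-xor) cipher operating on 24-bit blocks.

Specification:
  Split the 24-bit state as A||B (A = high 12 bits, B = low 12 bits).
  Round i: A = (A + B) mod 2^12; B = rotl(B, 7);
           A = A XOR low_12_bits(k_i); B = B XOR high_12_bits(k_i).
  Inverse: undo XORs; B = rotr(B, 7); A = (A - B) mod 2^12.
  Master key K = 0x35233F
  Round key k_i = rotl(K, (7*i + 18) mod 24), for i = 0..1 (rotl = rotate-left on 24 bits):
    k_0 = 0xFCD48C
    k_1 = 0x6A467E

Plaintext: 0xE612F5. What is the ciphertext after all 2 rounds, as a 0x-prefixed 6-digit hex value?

s_0 = plaintext = 0xE612F5
s_1 = Round(s_0, k_0) = 0x5DA55A
s_2 = Round(s_1, k_1) = 0xD4AB8E

0xD4AB8E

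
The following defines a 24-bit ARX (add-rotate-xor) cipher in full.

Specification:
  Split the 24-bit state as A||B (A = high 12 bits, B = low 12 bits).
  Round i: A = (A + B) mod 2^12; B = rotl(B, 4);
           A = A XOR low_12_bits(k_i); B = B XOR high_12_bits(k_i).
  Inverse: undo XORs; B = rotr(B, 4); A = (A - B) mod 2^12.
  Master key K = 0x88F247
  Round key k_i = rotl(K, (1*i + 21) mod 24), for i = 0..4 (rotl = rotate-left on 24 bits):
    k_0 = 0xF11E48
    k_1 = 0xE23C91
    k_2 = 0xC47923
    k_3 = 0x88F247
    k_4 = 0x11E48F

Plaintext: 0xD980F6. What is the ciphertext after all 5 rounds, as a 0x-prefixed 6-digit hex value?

s_0 = plaintext = 0xD980F6
s_1 = Round(s_0, k_0) = 0x0C6071
s_2 = Round(s_1, k_1) = 0xDA6933
s_3 = Round(s_2, k_2) = 0xFFAF7E
s_4 = Round(s_3, k_3) = 0xD3FF60
s_5 = Round(s_4, k_4) = 0x810711

0x810711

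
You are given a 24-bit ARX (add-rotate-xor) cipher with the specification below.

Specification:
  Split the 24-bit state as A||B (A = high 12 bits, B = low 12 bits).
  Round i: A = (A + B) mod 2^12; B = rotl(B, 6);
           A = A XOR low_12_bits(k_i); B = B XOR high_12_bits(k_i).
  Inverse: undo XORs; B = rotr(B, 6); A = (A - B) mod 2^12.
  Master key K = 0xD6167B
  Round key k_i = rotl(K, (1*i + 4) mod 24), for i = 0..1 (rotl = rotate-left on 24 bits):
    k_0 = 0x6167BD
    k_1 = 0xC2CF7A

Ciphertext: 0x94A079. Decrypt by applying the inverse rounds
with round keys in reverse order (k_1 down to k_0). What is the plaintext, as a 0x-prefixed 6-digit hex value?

0xD359CD

s_0 = ciphertext = 0x94A079
s_1 = InvRound(s_0, k_1) = 0x0BF571
s_2 = InvRound(s_1, k_0) = 0xD359CD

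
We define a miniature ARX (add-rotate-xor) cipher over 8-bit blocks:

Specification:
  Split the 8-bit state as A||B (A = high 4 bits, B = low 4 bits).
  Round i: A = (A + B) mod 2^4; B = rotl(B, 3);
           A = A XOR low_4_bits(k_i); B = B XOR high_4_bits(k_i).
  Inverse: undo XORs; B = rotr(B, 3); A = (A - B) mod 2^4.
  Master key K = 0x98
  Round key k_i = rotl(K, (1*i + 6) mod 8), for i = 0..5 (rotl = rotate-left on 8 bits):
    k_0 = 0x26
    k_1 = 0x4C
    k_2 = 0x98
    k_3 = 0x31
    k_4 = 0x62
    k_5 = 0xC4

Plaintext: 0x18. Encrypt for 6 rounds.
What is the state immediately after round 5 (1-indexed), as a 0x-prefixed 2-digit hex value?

s_0 = plaintext = 0x18
s_1 = Round(s_0, k_0) = 0xF6
s_2 = Round(s_1, k_1) = 0x97
s_3 = Round(s_2, k_2) = 0x82
s_4 = Round(s_3, k_3) = 0xB2
s_5 = Round(s_4, k_4) = 0xF7
s_6 = Round(s_5, k_5) = 0x27

0xF7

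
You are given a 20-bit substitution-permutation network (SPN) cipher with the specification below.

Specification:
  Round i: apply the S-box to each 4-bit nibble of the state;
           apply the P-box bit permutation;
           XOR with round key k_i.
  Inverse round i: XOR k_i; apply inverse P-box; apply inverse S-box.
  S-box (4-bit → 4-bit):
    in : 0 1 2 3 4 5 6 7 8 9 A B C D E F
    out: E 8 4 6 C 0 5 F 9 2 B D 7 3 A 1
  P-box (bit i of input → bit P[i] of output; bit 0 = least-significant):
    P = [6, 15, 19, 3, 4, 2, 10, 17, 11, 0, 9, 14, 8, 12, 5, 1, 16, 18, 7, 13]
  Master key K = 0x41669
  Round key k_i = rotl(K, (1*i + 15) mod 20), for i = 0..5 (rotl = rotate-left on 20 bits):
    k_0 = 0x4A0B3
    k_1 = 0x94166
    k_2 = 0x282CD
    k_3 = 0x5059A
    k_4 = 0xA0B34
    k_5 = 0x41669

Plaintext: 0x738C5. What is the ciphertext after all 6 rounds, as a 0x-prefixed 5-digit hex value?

0x4393D

s_0 = plaintext = 0x738C5
s_1 = Round(s_0, k_0) = 0x1DC07
s_2 = Round(s_1, k_1) = 0x3FE2B
s_3 = Round(s_2, k_2) = 0xEC704
s_4 = Round(s_3, k_3) = 0xB7AB7
s_5 = Round(s_4, k_4) = 0x1F6CF
s_6 = Round(s_5, k_5) = 0x4393D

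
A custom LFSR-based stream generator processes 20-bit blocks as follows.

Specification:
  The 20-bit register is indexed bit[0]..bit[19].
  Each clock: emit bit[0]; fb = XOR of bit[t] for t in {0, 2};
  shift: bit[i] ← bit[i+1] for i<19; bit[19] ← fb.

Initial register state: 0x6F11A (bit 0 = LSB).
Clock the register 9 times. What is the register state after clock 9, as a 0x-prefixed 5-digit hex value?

reg_0 = 0x6F11A
clock 1: out=0, reg = 0x3788D
clock 2: out=1, reg = 0x1BC46
clock 3: out=0, reg = 0x8DE23
clock 4: out=1, reg = 0xC6F11
clock 5: out=1, reg = 0xE3788
clock 6: out=0, reg = 0x71BC4
clock 7: out=0, reg = 0xB8DE2
clock 8: out=0, reg = 0x5C6F1
clock 9: out=1, reg = 0xAE378

0xAE378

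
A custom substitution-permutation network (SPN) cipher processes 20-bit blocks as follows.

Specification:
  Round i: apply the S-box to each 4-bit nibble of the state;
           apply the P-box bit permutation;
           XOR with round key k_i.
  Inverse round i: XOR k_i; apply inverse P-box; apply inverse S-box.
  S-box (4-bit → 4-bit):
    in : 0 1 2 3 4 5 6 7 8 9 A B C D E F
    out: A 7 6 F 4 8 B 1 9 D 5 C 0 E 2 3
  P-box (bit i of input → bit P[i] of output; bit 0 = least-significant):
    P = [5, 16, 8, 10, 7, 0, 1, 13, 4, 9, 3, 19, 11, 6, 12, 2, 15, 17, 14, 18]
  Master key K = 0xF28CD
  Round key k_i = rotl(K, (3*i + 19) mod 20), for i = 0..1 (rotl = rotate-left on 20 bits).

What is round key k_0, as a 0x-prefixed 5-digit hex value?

K = 0xF28CD
k_0 = rotl(K, (3*0+19) mod 20) = rotl(K, 19) = 0xF9466

0xF9466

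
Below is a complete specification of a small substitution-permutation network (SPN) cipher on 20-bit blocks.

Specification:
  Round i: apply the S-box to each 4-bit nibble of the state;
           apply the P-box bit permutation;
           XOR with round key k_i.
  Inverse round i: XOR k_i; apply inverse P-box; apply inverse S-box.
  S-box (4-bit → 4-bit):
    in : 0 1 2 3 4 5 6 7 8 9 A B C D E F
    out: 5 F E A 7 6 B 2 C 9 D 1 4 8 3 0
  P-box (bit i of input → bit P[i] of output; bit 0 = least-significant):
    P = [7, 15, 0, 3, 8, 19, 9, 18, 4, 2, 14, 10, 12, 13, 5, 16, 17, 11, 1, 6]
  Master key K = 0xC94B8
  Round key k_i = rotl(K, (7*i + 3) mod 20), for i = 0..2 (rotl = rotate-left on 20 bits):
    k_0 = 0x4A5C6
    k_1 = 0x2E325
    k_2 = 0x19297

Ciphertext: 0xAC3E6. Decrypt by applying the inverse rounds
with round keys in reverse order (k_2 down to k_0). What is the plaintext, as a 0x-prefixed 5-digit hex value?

0x76569

s_0 = ciphertext = 0xAC3E6
s_1 = InvRound(s_0, k_2) = 0x9A0EC
s_2 = InvRound(s_1, k_1) = 0x9DC4A
s_3 = InvRound(s_2, k_0) = 0x76569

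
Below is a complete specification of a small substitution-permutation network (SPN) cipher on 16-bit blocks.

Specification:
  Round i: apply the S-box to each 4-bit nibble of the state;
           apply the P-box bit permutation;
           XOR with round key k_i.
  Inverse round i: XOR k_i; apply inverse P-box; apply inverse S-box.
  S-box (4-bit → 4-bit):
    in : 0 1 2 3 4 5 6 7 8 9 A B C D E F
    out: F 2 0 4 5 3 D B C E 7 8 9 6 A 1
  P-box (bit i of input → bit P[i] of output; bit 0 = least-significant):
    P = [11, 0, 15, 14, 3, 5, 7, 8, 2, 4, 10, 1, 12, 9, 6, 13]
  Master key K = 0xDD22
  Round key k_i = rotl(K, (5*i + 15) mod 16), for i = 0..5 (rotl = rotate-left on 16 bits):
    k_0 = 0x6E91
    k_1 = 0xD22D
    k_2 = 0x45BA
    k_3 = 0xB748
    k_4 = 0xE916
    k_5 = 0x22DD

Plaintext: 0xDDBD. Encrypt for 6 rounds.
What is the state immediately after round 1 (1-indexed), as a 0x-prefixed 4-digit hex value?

0xE9C0

s_0 = plaintext = 0xDDBD
s_1 = Round(s_0, k_0) = 0xE9C0
s_2 = Round(s_1, k_1) = 0x3D36
s_3 = Round(s_2, k_2) = 0x896A
s_4 = Round(s_3, k_3) = 0x1A93
s_5 = Round(s_4, k_4) = 0x6EA2
s_6 = Round(s_5, k_5) = 0x1227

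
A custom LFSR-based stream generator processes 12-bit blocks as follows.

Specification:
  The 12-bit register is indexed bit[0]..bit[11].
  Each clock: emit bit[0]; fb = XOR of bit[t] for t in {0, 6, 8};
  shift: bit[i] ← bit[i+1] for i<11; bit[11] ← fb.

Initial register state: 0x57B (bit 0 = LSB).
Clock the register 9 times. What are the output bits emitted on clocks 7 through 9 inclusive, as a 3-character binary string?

reg_0 = 0x57B
clock 1: out=1, reg = 0xABD
clock 2: out=1, reg = 0xD5E
clock 3: out=0, reg = 0x6AF
clock 4: out=1, reg = 0xB57
clock 5: out=1, reg = 0xDAB
clock 6: out=1, reg = 0x6D5
clock 7: out=1, reg = 0x36A
clock 8: out=0, reg = 0x1B5
clock 9: out=1, reg = 0x0DA

101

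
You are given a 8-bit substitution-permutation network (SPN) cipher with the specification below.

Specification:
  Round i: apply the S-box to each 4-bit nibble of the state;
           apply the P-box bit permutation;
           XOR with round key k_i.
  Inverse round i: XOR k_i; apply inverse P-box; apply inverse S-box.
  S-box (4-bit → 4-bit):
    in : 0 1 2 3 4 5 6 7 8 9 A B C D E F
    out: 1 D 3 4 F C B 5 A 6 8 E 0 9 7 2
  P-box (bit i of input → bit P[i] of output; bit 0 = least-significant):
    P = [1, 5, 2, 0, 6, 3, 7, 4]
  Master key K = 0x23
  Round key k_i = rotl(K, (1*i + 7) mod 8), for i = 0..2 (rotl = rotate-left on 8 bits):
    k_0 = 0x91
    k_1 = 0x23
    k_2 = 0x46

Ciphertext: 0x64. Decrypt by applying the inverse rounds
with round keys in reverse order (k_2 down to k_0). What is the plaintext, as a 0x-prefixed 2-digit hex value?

s_0 = ciphertext = 0x64
s_1 = InvRound(s_0, k_2) = 0xC2
s_2 = InvRound(s_1, k_1) = 0x78
s_3 = InvRound(s_2, k_0) = 0xE8

0xE8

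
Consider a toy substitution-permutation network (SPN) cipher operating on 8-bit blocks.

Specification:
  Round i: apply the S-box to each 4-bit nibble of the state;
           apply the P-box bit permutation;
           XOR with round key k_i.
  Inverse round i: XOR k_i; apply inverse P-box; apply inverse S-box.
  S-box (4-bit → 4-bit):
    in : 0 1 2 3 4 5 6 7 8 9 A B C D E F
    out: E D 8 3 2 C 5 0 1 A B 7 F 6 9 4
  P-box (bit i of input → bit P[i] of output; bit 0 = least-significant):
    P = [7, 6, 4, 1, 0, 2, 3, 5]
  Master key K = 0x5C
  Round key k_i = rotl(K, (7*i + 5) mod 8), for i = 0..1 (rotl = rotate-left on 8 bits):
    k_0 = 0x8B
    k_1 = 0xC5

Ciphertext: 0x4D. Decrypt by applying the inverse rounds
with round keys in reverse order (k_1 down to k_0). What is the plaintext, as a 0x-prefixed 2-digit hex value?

s_0 = ciphertext = 0x4D
s_1 = InvRound(s_0, k_1) = 0xF8
s_2 = InvRound(s_1, k_0) = 0xE0

0xE0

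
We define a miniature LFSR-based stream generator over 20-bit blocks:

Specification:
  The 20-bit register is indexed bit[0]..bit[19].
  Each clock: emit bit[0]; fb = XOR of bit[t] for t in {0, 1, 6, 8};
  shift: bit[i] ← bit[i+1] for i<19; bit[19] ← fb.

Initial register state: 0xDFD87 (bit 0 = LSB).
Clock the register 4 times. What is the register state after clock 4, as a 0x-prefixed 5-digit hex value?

0xFDFD8

reg_0 = 0xDFD87
clock 1: out=1, reg = 0xEFEC3
clock 2: out=1, reg = 0xF7F61
clock 3: out=1, reg = 0xFBFB0
clock 4: out=0, reg = 0xFDFD8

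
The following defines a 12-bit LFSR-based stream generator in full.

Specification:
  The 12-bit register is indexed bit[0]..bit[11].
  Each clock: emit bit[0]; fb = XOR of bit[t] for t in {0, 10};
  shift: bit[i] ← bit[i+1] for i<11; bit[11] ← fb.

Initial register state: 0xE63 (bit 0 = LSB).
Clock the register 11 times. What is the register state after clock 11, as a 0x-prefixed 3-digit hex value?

reg_0 = 0xE63
clock 1: out=1, reg = 0x731
clock 2: out=1, reg = 0x398
clock 3: out=0, reg = 0x1CC
clock 4: out=0, reg = 0x0E6
clock 5: out=0, reg = 0x073
clock 6: out=1, reg = 0x839
clock 7: out=1, reg = 0xC1C
clock 8: out=0, reg = 0xE0E
clock 9: out=0, reg = 0xF07
clock 10: out=1, reg = 0x783
clock 11: out=1, reg = 0x3C1

0x3C1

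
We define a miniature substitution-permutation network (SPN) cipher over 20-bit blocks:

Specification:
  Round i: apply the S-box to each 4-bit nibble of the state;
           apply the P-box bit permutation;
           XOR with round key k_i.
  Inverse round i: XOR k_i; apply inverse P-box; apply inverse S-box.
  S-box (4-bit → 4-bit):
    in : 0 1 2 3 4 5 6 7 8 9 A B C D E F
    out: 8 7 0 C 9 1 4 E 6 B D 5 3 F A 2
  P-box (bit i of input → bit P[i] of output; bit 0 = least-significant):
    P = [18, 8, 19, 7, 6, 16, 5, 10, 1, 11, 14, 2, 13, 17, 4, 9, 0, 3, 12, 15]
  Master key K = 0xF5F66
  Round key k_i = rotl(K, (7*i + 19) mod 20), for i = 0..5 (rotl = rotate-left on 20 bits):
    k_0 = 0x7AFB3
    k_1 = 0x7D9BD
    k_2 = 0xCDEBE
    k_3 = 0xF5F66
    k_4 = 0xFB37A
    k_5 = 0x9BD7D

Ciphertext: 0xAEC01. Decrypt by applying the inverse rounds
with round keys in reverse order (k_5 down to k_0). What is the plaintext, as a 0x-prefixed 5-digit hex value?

0xA2D48

s_0 = ciphertext = 0xAEC01
s_1 = InvRound(s_0, k_5) = 0x8831F
s_2 = InvRound(s_1, k_4) = 0xBC015
s_3 = InvRound(s_2, k_3) = 0xA3CAC
s_4 = InvRound(s_3, k_2) = 0x0DB25
s_5 = InvRound(s_4, k_1) = 0xF72F4
s_6 = InvRound(s_5, k_0) = 0xA2D48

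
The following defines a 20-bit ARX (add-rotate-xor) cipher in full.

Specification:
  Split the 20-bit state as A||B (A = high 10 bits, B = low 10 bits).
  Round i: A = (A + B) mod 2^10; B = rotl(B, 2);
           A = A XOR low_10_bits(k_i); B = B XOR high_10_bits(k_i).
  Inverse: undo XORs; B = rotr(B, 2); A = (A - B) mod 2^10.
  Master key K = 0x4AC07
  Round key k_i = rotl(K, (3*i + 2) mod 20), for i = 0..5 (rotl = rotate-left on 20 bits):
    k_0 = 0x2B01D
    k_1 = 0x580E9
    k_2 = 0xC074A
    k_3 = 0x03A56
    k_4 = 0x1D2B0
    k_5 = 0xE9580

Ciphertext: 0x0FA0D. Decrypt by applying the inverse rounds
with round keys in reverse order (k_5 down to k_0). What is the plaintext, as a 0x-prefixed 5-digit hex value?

s_0 = ciphertext = 0x0FA0D
s_1 = InvRound(s_0, k_5) = 0x5506A
s_2 = InvRound(s_1, k_4) = 0x77607
s_3 = InvRound(s_2, k_3) = 0x82582
s_4 = InvRound(s_3, k_2) = 0x68FA0
s_5 = InvRound(s_4, k_1) = 0x268B0
s_6 = InvRound(s_5, k_0) = 0x20007

0x20007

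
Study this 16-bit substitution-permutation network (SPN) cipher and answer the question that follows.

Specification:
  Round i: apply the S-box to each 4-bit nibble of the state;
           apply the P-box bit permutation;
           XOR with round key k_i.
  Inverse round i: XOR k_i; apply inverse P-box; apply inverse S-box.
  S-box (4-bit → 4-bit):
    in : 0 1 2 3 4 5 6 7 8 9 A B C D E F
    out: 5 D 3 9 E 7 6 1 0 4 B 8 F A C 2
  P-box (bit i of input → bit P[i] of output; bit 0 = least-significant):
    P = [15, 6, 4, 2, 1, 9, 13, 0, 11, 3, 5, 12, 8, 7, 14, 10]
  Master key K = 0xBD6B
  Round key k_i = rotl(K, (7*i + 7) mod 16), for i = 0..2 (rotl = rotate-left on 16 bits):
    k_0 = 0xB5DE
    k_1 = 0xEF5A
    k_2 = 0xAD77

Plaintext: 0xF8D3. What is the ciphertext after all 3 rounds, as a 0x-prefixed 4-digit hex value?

s_0 = plaintext = 0xF8D3
s_1 = Round(s_0, k_0) = 0x375B
s_2 = Round(s_1, k_1) = 0xC05C
s_3 = Round(s_2, k_2) = 0x4281

0x4281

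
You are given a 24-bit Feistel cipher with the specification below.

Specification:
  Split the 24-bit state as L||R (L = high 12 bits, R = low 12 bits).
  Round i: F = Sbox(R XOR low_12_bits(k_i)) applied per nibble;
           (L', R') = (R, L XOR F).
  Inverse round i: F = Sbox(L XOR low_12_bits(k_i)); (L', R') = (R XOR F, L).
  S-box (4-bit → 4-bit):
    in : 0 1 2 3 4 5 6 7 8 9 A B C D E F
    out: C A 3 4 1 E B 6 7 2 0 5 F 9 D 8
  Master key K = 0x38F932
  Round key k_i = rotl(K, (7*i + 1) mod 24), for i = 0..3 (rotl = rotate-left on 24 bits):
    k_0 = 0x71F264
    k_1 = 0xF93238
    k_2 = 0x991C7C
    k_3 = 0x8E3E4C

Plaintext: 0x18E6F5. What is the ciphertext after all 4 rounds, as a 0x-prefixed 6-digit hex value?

s_0 = plaintext = 0x18E6F5
s_1 = Round(s_0, k_0) = 0x6F50A4
s_2 = Round(s_1, k_1) = 0x0A45DA
s_3 = Round(s_2, k_2) = 0x5DA2AF
s_4 = Round(s_3, k_3) = 0x2AFA0E

0x2AFA0E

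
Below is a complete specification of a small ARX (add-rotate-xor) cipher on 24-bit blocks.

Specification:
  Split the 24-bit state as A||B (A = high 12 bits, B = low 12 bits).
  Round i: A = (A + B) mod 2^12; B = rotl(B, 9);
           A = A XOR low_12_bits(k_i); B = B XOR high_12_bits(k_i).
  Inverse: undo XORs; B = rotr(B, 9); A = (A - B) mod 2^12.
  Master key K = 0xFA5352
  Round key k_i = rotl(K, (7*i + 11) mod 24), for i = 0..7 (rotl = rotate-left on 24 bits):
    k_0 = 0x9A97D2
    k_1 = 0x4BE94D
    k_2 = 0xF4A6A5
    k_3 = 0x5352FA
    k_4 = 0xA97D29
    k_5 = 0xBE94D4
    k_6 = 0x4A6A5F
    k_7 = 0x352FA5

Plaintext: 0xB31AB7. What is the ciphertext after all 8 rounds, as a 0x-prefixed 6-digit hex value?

0x9439A1

s_0 = plaintext = 0xB31AB7
s_1 = Round(s_0, k_0) = 0x23A6FF
s_2 = Round(s_1, k_1) = 0x074A61
s_3 = Round(s_2, k_2) = 0xC70C06
s_4 = Round(s_3, k_3) = 0xA8C8B5
s_5 = Round(s_4, k_4) = 0xE68181
s_6 = Round(s_5, k_5) = 0xB3D9D9
s_7 = Round(s_6, k_6) = 0xF4979D
s_8 = Round(s_7, k_7) = 0x9439A1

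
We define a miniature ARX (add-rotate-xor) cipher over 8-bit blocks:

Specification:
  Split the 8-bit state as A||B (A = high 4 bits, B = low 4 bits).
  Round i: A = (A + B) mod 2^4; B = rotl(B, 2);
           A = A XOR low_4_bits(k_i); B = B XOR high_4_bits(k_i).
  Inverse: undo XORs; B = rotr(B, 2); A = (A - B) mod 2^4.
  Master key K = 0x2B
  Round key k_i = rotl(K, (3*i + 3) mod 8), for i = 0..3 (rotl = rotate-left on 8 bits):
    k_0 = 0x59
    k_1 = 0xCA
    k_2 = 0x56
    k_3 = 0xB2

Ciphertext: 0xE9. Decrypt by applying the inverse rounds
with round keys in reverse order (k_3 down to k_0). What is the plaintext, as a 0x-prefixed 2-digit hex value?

s_0 = ciphertext = 0xE9
s_1 = InvRound(s_0, k_3) = 0x48
s_2 = InvRound(s_1, k_2) = 0xB7
s_3 = InvRound(s_2, k_1) = 0x3E
s_4 = InvRound(s_3, k_0) = 0xCE

0xCE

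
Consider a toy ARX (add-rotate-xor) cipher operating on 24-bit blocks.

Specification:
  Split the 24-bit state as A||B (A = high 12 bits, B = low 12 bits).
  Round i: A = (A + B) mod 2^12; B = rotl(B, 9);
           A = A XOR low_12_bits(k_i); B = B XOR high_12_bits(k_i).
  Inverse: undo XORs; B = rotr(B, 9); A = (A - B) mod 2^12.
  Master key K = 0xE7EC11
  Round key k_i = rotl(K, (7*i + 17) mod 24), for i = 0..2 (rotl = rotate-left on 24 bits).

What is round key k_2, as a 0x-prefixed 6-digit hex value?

0xF608F3

K = 0xE7EC11
k_0 = rotl(K, (7*0+17) mod 24) = rotl(K, 17) = 0x23CFD8
k_1 = rotl(K, (7*1+17) mod 24) = rotl(K, 0) = 0xE7EC11
k_2 = rotl(K, (7*2+17) mod 24) = rotl(K, 7) = 0xF608F3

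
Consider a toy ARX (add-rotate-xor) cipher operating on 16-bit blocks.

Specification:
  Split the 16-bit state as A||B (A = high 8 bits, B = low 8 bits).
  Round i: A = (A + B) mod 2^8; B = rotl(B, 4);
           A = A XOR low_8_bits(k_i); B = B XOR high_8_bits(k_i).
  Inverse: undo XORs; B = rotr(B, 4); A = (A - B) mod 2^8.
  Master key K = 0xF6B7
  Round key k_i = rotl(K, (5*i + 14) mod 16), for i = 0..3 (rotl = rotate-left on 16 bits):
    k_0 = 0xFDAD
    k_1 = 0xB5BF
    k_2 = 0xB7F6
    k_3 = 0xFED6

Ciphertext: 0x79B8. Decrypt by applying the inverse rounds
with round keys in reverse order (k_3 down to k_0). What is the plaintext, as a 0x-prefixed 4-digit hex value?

0xC357

s_0 = ciphertext = 0x79B8
s_1 = InvRound(s_0, k_3) = 0x4B64
s_2 = InvRound(s_1, k_2) = 0x803D
s_3 = InvRound(s_2, k_1) = 0xB788
s_4 = InvRound(s_3, k_0) = 0xC357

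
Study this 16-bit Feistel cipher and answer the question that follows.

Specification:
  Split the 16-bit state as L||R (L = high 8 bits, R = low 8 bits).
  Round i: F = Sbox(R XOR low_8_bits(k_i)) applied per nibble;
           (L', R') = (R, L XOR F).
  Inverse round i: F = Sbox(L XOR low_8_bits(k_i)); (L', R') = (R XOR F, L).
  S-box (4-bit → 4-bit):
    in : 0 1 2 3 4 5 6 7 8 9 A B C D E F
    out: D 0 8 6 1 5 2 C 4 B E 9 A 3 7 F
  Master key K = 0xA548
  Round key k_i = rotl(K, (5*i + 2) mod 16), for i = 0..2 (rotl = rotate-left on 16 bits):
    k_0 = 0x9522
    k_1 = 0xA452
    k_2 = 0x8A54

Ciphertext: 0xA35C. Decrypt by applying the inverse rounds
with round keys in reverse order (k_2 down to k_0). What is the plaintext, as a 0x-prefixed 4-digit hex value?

0x6B5B

s_0 = ciphertext = 0xA35C
s_1 = InvRound(s_0, k_2) = 0xA0A3
s_2 = InvRound(s_1, k_1) = 0x5BA0
s_3 = InvRound(s_2, k_0) = 0x6B5B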